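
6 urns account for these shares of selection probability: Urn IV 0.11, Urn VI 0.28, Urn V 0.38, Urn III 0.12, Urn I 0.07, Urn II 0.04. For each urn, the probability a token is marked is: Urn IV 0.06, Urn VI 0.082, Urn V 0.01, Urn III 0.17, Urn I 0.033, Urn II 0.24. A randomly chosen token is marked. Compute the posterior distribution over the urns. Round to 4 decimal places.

Urn IV 0.1005, Urn VI 0.3496, Urn V 0.0579, Urn III 0.3106, Urn I 0.0352, Urn II 0.1462

Unnormalized posteriors (prior × likelihood):
  Urn IV: 0.11 × 0.06 = 0.0066
  Urn VI: 0.28 × 0.082 = 0.02296
  Urn V: 0.38 × 0.01 = 0.0038
  Urn III: 0.12 × 0.17 = 0.0204
  Urn I: 0.07 × 0.033 = 0.00231
  Urn II: 0.04 × 0.24 = 0.0096
Total = 0.06567.
P(Urn IV | marked) = 0.0066/0.06567 ≈ 0.1005
P(Urn VI | marked) = 0.02296/0.06567 ≈ 0.3496
P(Urn V | marked) = 0.0038/0.06567 ≈ 0.0579
P(Urn III | marked) = 0.0204/0.06567 ≈ 0.3106
P(Urn I | marked) = 0.00231/0.06567 ≈ 0.0352
P(Urn II | marked) = 0.0096/0.06567 ≈ 0.1462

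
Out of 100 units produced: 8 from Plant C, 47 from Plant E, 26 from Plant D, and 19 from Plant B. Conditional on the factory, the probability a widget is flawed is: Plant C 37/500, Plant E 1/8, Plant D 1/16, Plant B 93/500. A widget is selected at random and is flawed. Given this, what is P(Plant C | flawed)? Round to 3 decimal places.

By Bayes' rule, posterior ∝ prior × likelihood:
  Plant C: 0.08 × 0.074 = 0.00592
  Plant E: 0.47 × 0.125 = 0.05875
  Plant D: 0.26 × 0.0625 = 0.01625
  Plant B: 0.19 × 0.186 = 0.03534
Sum = 0.11626.
P(Plant C | evidence) = 0.00592 / 0.11626 ≈ 0.051.

0.051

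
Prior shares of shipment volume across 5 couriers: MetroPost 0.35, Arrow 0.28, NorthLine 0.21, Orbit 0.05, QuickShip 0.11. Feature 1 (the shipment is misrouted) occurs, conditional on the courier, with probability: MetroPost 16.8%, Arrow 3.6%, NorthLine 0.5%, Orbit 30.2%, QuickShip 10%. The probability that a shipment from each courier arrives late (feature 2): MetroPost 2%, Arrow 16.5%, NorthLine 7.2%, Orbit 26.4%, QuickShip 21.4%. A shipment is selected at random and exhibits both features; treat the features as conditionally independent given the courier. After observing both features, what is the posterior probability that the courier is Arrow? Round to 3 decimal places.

0.180

Unnormalized posteriors (prior × likelihood):
  MetroPost: 0.35 × 0.168 × 0.02 = 0.001176
  Arrow: 0.28 × 0.036 × 0.165 = 0.0016632
  NorthLine: 0.21 × 0.005 × 0.072 = 0.0000756
  Orbit: 0.05 × 0.302 × 0.264 = 0.0039864
  QuickShip: 0.11 × 0.1 × 0.214 = 0.002354
Total = 0.0092552.
P(Arrow | evidence) = 0.0016632 / 0.0092552 ≈ 0.180.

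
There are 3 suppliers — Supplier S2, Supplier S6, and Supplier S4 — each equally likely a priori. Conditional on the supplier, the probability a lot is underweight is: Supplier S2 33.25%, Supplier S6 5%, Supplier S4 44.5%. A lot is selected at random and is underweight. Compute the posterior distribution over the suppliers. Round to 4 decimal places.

Since the prior is uniform, the posterior is proportional to the likelihood:
  Supplier S2: 0.3325
  Supplier S6: 0.05
  Supplier S4: 0.445
Normalizing constant = 0.8275.
P(Supplier S2 | underweight) = 0.3325/0.8275 ≈ 0.4018
P(Supplier S6 | underweight) = 0.05/0.8275 ≈ 0.0604
P(Supplier S4 | underweight) = 0.445/0.8275 ≈ 0.5378
(Check: 0.4018+0.0604+0.5378 = 1.0000.)

Supplier S2 0.4018, Supplier S6 0.0604, Supplier S4 0.5378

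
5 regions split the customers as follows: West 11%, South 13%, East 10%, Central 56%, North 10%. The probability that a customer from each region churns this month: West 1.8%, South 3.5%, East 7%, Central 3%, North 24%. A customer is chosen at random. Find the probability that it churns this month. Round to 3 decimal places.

By Bayes' rule, posterior ∝ prior × likelihood:
  West: 0.11 × 0.018 = 0.00198
  South: 0.13 × 0.035 = 0.00455
  East: 0.1 × 0.07 = 0.007
  Central: 0.56 × 0.03 = 0.0168
  North: 0.1 × 0.24 = 0.024
P(churn) = 0.00198 + 0.00455 + 0.007 + 0.0168 + 0.024 = 0.05433 → 0.054.

0.054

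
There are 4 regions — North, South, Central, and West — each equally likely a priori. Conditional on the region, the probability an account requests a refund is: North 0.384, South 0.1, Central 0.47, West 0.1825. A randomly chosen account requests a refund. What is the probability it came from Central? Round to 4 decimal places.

0.4136

Since the prior is uniform, the posterior is proportional to the likelihood:
  North: 0.384
  South: 0.1
  Central: 0.47
  West: 0.1825
Total = 1.1365.
P(Central | evidence) = 0.47 / 1.1365 ≈ 0.4136.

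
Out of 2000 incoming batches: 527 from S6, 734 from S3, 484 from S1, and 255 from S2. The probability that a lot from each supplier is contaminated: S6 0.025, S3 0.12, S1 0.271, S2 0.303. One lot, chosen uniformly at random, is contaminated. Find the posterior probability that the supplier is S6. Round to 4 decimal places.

Compute prior × likelihood for every hypothesis:
  S6: 0.2635 × 0.025 = 0.0065875
  S3: 0.367 × 0.12 = 0.04404
  S1: 0.242 × 0.271 = 0.065582
  S2: 0.1275 × 0.303 = 0.0386325
Sum = 0.154842.
P(S6 | evidence) = 0.0065875 / 0.154842 ≈ 0.0425.

0.0425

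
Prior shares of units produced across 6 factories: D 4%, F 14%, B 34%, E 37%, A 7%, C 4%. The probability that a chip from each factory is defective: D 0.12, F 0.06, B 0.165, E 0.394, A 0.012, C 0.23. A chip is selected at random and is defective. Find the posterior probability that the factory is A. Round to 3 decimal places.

By Bayes' rule, posterior ∝ prior × likelihood:
  D: 0.04 × 0.12 = 0.0048
  F: 0.14 × 0.06 = 0.0084
  B: 0.34 × 0.165 = 0.0561
  E: 0.37 × 0.394 = 0.14578
  A: 0.07 × 0.012 = 0.00084
  C: 0.04 × 0.23 = 0.0092
Sum = 0.22512.
P(A | evidence) = 0.00084 / 0.22512 ≈ 0.004.

0.004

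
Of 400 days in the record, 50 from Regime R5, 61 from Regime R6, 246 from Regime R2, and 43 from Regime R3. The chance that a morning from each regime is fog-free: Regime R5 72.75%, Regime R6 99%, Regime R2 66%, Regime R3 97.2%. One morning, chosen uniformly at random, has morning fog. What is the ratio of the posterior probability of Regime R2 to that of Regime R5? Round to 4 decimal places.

Taking complements, P(fog | each) = Regime R5 0.2725, Regime R6 0.01, Regime R2 0.34, Regime R3 0.028.
Compute prior × likelihood for every hypothesis:
  Regime R5: 0.125 × 0.2725 = 0.0340625
  Regime R6: 0.1525 × 0.01 = 0.001525
  Regime R2: 0.615 × 0.34 = 0.2091
  Regime R3: 0.1075 × 0.028 = 0.00301
Total = 0.2476975.
The ratio is 0.2091 / 0.0340625 (the normalizer cancels) = 6.1387.

6.1387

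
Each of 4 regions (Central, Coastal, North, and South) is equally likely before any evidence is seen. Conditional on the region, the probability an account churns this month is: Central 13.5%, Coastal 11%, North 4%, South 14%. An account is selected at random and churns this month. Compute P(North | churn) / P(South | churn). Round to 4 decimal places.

With a uniform prior (1/4 each), posterior ∝ likelihood:
  Central: 0.135
  Coastal: 0.11
  North: 0.04
  South: 0.14
Sum = 0.425.
The ratio is 0.04 / 0.14 (the normalizer cancels) = 0.2857.

0.2857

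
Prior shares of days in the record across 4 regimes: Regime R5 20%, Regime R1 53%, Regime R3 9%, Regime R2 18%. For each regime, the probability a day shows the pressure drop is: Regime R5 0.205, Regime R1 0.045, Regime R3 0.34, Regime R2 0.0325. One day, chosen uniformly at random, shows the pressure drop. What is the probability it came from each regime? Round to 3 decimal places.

Regime R5 0.405, Regime R1 0.235, Regime R3 0.302, Regime R2 0.058

Unnormalized posteriors (prior × likelihood):
  Regime R5: 0.2 × 0.205 = 0.041
  Regime R1: 0.53 × 0.045 = 0.02385
  Regime R3: 0.09 × 0.34 = 0.0306
  Regime R2: 0.18 × 0.0325 = 0.00585
Sum = 0.1013.
P(Regime R5 | drop) = 0.041/0.1013 ≈ 0.405
P(Regime R1 | drop) = 0.02385/0.1013 ≈ 0.235
P(Regime R3 | drop) = 0.0306/0.1013 ≈ 0.302
P(Regime R2 | drop) = 0.00585/0.1013 ≈ 0.058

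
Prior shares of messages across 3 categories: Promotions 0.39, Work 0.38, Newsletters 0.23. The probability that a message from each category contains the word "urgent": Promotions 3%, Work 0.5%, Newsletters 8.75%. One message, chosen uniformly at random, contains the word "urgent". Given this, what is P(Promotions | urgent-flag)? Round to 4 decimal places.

Prior × likelihood for each hypothesis:
  Promotions: 0.39 × 0.03 = 0.0117
  Work: 0.38 × 0.005 = 0.0019
  Newsletters: 0.23 × 0.0875 = 0.020125
Total = 0.033725.
P(Promotions | evidence) = 0.0117 / 0.033725 ≈ 0.3469.

0.3469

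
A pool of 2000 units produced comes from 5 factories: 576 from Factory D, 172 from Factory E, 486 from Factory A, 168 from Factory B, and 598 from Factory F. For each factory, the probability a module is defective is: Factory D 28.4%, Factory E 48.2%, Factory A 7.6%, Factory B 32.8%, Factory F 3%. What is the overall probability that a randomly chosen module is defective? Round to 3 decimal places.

0.178

By Bayes' rule, posterior ∝ prior × likelihood:
  Factory D: 0.288 × 0.284 = 0.081792
  Factory E: 0.086 × 0.482 = 0.041452
  Factory A: 0.243 × 0.076 = 0.018468
  Factory B: 0.084 × 0.328 = 0.027552
  Factory F: 0.299 × 0.03 = 0.00897
P(defective) = 0.081792 + 0.041452 + 0.018468 + 0.027552 + 0.00897 = 0.178234 → 0.178.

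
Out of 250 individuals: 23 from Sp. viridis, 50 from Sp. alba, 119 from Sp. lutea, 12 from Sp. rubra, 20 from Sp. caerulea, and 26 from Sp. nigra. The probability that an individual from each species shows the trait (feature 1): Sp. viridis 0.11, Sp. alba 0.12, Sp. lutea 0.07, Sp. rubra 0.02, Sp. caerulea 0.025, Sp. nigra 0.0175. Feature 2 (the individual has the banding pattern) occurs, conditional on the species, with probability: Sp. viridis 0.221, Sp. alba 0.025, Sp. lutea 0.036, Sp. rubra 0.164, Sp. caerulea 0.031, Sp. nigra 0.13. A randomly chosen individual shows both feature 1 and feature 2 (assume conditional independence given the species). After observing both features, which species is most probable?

Compute prior × likelihood for every hypothesis:
  Sp. viridis: 0.092 × 0.11 × 0.221 = 0.00223652
  Sp. alba: 0.2 × 0.12 × 0.025 = 0.0006
  Sp. lutea: 0.476 × 0.07 × 0.036 = 0.00119952
  Sp. rubra: 0.048 × 0.02 × 0.164 = 0.00015744
  Sp. caerulea: 0.08 × 0.025 × 0.031 = 0.000062
  Sp. nigra: 0.104 × 0.0175 × 0.13 = 0.0002366
Sum = 0.00449208.
Largest term belongs to Sp. viridis, so Sp. viridis is most probable.

Sp. viridis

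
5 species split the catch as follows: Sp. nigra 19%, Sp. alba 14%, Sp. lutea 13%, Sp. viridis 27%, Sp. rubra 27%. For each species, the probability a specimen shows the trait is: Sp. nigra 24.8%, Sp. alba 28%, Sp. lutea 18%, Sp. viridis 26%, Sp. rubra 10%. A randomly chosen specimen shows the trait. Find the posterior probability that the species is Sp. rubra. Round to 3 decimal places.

Compute prior × likelihood for every hypothesis:
  Sp. nigra: 0.19 × 0.248 = 0.04712
  Sp. alba: 0.14 × 0.28 = 0.0392
  Sp. lutea: 0.13 × 0.18 = 0.0234
  Sp. viridis: 0.27 × 0.26 = 0.0702
  Sp. rubra: 0.27 × 0.1 = 0.027
Total = 0.20692.
P(Sp. rubra | evidence) = 0.027 / 0.20692 ≈ 0.130.

0.130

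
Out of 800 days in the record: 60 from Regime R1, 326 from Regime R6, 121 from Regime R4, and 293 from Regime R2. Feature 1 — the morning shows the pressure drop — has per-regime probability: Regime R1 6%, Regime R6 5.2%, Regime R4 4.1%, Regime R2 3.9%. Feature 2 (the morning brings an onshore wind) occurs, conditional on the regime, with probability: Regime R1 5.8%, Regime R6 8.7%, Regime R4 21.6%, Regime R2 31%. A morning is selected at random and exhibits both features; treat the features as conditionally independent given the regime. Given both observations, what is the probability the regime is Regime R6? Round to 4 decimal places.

By Bayes' rule, posterior ∝ prior × likelihood:
  Regime R1: 0.075 × 0.06 × 0.058 = 0.000261
  Regime R6: 0.4075 × 0.052 × 0.087 = 0.00184353
  Regime R4: 0.15125 × 0.041 × 0.216 = 0.00133947
  Regime R2: 0.36625 × 0.039 × 0.31 = 0.0044279625
Normalizing constant = 0.0078719625.
P(Regime R6 | evidence) = 0.00184353 / 0.0078719625 ≈ 0.2342.

0.2342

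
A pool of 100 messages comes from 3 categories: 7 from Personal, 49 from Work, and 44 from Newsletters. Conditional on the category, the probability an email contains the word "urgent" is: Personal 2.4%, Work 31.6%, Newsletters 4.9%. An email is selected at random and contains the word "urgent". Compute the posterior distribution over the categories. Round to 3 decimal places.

Personal 0.009, Work 0.869, Newsletters 0.121

Unnormalized posteriors (prior × likelihood):
  Personal: 0.07 × 0.024 = 0.00168
  Work: 0.49 × 0.316 = 0.15484
  Newsletters: 0.44 × 0.049 = 0.02156
Sum = 0.17808.
P(Personal | urgent-flag) = 0.00168/0.17808 ≈ 0.009
P(Work | urgent-flag) = 0.15484/0.17808 ≈ 0.869
P(Newsletters | urgent-flag) = 0.02156/0.17808 ≈ 0.121
(Check: 0.009+0.869+0.121 = 0.999.)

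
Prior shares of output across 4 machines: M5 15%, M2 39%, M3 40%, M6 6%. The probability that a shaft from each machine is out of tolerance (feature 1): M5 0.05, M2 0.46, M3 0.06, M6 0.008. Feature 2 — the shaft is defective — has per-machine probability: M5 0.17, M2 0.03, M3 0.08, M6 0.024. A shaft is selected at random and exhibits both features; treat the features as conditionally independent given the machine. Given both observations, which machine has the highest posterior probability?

M2

Unnormalized posteriors (prior × likelihood):
  M5: 0.15 × 0.05 × 0.17 = 0.001275
  M2: 0.39 × 0.46 × 0.03 = 0.005382
  M3: 0.4 × 0.06 × 0.08 = 0.00192
  M6: 0.06 × 0.008 × 0.024 = 0.00001152
Normalizing constant = 0.00858852.
Largest term belongs to M2, so M2 is most probable.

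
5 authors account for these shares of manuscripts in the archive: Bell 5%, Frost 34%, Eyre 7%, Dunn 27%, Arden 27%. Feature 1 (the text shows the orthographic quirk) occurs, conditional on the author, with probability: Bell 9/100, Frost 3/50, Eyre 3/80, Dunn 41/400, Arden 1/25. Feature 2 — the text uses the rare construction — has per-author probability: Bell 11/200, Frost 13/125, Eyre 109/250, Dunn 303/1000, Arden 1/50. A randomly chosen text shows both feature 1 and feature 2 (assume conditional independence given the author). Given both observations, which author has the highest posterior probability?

Unnormalized posteriors (prior × likelihood):
  Bell: 0.05 × 0.09 × 0.055 = 0.0002475
  Frost: 0.34 × 0.06 × 0.104 = 0.0021216
  Eyre: 0.07 × 0.0375 × 0.436 = 0.0011445
  Dunn: 0.27 × 0.1025 × 0.303 = 0.008385525
  Arden: 0.27 × 0.04 × 0.02 = 0.000216
Normalizing constant = 0.012115125.
Largest term belongs to Dunn, so Dunn is most probable.

Dunn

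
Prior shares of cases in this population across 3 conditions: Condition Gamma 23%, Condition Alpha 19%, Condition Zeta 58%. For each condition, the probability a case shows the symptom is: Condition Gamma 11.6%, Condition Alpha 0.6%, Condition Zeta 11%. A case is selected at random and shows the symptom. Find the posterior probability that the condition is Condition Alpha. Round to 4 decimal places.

0.0124

Prior × likelihood for each hypothesis:
  Condition Gamma: 0.23 × 0.116 = 0.02668
  Condition Alpha: 0.19 × 0.006 = 0.00114
  Condition Zeta: 0.58 × 0.11 = 0.0638
Normalizing constant = 0.09162.
P(Condition Alpha | evidence) = 0.00114 / 0.09162 ≈ 0.0124.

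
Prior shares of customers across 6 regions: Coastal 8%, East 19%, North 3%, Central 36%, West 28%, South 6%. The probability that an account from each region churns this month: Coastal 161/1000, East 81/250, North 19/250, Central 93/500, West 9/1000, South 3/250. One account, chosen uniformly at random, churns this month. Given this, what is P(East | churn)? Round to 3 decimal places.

By Bayes' rule, posterior ∝ prior × likelihood:
  Coastal: 0.08 × 0.161 = 0.01288
  East: 0.19 × 0.324 = 0.06156
  North: 0.03 × 0.076 = 0.00228
  Central: 0.36 × 0.186 = 0.06696
  West: 0.28 × 0.009 = 0.00252
  South: 0.06 × 0.012 = 0.00072
Sum = 0.14692.
P(East | evidence) = 0.06156 / 0.14692 ≈ 0.419.

0.419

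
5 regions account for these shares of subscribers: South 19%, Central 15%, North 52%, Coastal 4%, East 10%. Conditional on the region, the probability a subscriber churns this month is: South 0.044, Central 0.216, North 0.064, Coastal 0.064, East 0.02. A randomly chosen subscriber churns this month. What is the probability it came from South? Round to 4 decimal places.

0.1064

By Bayes' rule, posterior ∝ prior × likelihood:
  South: 0.19 × 0.044 = 0.00836
  Central: 0.15 × 0.216 = 0.0324
  North: 0.52 × 0.064 = 0.03328
  Coastal: 0.04 × 0.064 = 0.00256
  East: 0.1 × 0.02 = 0.002
Sum = 0.0786.
P(South | evidence) = 0.00836 / 0.0786 ≈ 0.1064.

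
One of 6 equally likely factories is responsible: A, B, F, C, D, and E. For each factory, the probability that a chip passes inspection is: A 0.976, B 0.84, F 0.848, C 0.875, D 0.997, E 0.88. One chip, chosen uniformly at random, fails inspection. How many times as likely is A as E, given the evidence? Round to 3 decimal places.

Taking complements, P(nonconforming | each) = A 0.024, B 0.16, F 0.152, C 0.125, D 0.003, E 0.12.
Since the prior is uniform, the posterior is proportional to the likelihood:
  A: 0.024
  B: 0.16
  F: 0.152
  C: 0.125
  D: 0.003
  E: 0.12
Total = 0.584.
The ratio is 0.024 / 0.12 (the normalizer cancels) = 0.200.

0.200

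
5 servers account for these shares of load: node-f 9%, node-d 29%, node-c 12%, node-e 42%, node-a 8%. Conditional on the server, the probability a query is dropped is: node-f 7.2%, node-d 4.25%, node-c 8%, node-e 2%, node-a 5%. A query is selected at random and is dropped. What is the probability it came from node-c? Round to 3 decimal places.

Prior × likelihood for each hypothesis:
  node-f: 0.09 × 0.072 = 0.00648
  node-d: 0.29 × 0.0425 = 0.012325
  node-c: 0.12 × 0.08 = 0.0096
  node-e: 0.42 × 0.02 = 0.0084
  node-a: 0.08 × 0.05 = 0.004
Sum = 0.040805.
P(node-c | evidence) = 0.0096 / 0.040805 ≈ 0.235.

0.235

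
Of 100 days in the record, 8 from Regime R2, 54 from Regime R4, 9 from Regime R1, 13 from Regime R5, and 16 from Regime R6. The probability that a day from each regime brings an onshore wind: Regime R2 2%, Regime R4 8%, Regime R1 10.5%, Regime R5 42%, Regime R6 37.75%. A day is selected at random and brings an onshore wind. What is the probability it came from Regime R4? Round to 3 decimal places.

0.255

Compute prior × likelihood for every hypothesis:
  Regime R2: 0.08 × 0.02 = 0.0016
  Regime R4: 0.54 × 0.08 = 0.0432
  Regime R1: 0.09 × 0.105 = 0.00945
  Regime R5: 0.13 × 0.42 = 0.0546
  Regime R6: 0.16 × 0.3775 = 0.0604
Normalizing constant = 0.16925.
P(Regime R4 | evidence) = 0.0432 / 0.16925 ≈ 0.255.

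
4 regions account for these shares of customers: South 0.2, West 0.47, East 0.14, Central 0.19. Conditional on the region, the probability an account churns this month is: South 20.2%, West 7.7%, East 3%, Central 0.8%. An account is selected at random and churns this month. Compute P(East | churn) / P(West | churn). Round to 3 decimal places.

0.116

Compute prior × likelihood for every hypothesis:
  South: 0.2 × 0.202 = 0.0404
  West: 0.47 × 0.077 = 0.03619
  East: 0.14 × 0.03 = 0.0042
  Central: 0.19 × 0.008 = 0.00152
Sum = 0.08231.
The ratio is 0.0042 / 0.03619 (the normalizer cancels) = 0.116.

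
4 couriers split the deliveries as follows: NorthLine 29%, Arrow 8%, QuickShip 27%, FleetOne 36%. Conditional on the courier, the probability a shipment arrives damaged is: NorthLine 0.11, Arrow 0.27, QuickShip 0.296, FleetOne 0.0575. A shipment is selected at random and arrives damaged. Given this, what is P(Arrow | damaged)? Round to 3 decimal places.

Prior × likelihood for each hypothesis:
  NorthLine: 0.29 × 0.11 = 0.0319
  Arrow: 0.08 × 0.27 = 0.0216
  QuickShip: 0.27 × 0.296 = 0.07992
  FleetOne: 0.36 × 0.0575 = 0.0207
Normalizing constant = 0.15412.
P(Arrow | evidence) = 0.0216 / 0.15412 ≈ 0.140.

0.140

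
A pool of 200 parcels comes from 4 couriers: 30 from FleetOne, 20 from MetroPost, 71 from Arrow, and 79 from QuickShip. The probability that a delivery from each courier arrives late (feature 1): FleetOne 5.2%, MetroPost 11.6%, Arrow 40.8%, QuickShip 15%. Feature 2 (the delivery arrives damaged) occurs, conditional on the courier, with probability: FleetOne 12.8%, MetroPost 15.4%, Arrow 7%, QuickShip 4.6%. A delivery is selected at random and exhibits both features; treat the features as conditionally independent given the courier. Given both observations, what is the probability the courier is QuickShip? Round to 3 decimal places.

Prior × likelihood for each hypothesis:
  FleetOne: 0.15 × 0.052 × 0.128 = 0.0009984
  MetroPost: 0.1 × 0.116 × 0.154 = 0.0017864
  Arrow: 0.355 × 0.408 × 0.07 = 0.0101388
  QuickShip: 0.395 × 0.15 × 0.046 = 0.0027255
Sum = 0.0156491.
P(QuickShip | evidence) = 0.0027255 / 0.0156491 ≈ 0.174.

0.174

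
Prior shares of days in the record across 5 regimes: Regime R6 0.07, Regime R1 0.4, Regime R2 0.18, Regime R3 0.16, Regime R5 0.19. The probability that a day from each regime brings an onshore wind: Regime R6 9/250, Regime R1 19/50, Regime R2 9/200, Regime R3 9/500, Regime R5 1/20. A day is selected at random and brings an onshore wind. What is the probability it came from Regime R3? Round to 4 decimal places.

Prior × likelihood for each hypothesis:
  Regime R6: 0.07 × 0.036 = 0.00252
  Regime R1: 0.4 × 0.38 = 0.152
  Regime R2: 0.18 × 0.045 = 0.0081
  Regime R3: 0.16 × 0.018 = 0.00288
  Regime R5: 0.19 × 0.05 = 0.0095
Total = 0.175.
P(Regime R3 | evidence) = 0.00288 / 0.175 ≈ 0.0165.

0.0165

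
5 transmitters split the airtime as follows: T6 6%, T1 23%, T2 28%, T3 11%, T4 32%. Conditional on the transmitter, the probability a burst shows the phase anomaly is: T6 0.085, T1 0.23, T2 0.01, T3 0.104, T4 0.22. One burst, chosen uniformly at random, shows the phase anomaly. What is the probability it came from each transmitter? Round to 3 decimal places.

Unnormalized posteriors (prior × likelihood):
  T6: 0.06 × 0.085 = 0.0051
  T1: 0.23 × 0.23 = 0.0529
  T2: 0.28 × 0.01 = 0.0028
  T3: 0.11 × 0.104 = 0.01144
  T4: 0.32 × 0.22 = 0.0704
Normalizing constant = 0.14264.
P(T6 | anomaly) = 0.0051/0.14264 ≈ 0.036
P(T1 | anomaly) = 0.0529/0.14264 ≈ 0.371
P(T2 | anomaly) = 0.0028/0.14264 ≈ 0.020
P(T3 | anomaly) = 0.01144/0.14264 ≈ 0.080
P(T4 | anomaly) = 0.0704/0.14264 ≈ 0.494

T6 0.036, T1 0.371, T2 0.020, T3 0.080, T4 0.494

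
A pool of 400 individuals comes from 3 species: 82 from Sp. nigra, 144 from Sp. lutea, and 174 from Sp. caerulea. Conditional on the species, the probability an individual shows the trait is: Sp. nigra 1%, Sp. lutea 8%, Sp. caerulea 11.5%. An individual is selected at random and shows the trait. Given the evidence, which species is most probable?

Sp. caerulea

Prior × likelihood for each hypothesis:
  Sp. nigra: 0.205 × 0.01 = 0.00205
  Sp. lutea: 0.36 × 0.08 = 0.0288
  Sp. caerulea: 0.435 × 0.115 = 0.050025
Normalizing constant = 0.080875.
Largest term belongs to Sp. caerulea, so Sp. caerulea is most probable.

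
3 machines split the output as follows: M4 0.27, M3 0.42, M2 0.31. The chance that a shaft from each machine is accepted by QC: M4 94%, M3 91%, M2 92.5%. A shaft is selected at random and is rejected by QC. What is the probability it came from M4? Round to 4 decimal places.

Taking complements, P(rejected | each) = M4 0.06, M3 0.09, M2 0.075.
By Bayes' rule, posterior ∝ prior × likelihood:
  M4: 0.27 × 0.06 = 0.0162
  M3: 0.42 × 0.09 = 0.0378
  M2: 0.31 × 0.075 = 0.02325
Total = 0.07725.
P(M4 | evidence) = 0.0162 / 0.07725 ≈ 0.2097.

0.2097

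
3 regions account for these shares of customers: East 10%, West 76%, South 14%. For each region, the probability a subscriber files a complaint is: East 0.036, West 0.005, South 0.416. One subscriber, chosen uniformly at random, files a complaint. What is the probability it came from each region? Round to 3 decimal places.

East 0.055, West 0.058, South 0.887

Compute prior × likelihood for every hypothesis:
  East: 0.1 × 0.036 = 0.0036
  West: 0.76 × 0.005 = 0.0038
  South: 0.14 × 0.416 = 0.05824
Total = 0.06564.
P(East | complaint) = 0.0036/0.06564 ≈ 0.055
P(West | complaint) = 0.0038/0.06564 ≈ 0.058
P(South | complaint) = 0.05824/0.06564 ≈ 0.887
(Check: 0.055+0.058+0.887 = 1.000.)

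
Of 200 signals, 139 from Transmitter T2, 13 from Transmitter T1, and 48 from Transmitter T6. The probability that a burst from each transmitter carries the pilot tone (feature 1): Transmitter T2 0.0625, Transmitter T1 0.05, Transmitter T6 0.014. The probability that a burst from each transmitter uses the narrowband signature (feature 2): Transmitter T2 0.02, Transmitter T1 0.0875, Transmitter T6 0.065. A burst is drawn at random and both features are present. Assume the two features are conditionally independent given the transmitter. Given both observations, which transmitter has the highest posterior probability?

Prior × likelihood for each hypothesis:
  Transmitter T2: 0.695 × 0.0625 × 0.02 = 0.00086875
  Transmitter T1: 0.065 × 0.05 × 0.0875 = 0.000284375
  Transmitter T6: 0.24 × 0.014 × 0.065 = 0.0002184
Sum = 0.001371525.
Largest term belongs to Transmitter T2, so Transmitter T2 is most probable.

Transmitter T2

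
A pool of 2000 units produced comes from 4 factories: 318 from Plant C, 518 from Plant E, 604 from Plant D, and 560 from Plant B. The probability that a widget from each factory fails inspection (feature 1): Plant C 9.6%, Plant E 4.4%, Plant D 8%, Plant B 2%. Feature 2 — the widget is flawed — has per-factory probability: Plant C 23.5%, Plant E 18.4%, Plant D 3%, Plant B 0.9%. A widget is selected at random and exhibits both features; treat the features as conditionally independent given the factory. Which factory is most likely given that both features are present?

Plant C

By Bayes' rule, posterior ∝ prior × likelihood:
  Plant C: 0.159 × 0.096 × 0.235 = 0.00358704
  Plant E: 0.259 × 0.044 × 0.184 = 0.002096864
  Plant D: 0.302 × 0.08 × 0.03 = 0.0007248
  Plant B: 0.28 × 0.02 × 0.009 = 0.0000504
Sum = 0.006459104.
Largest term belongs to Plant C, so Plant C is most probable.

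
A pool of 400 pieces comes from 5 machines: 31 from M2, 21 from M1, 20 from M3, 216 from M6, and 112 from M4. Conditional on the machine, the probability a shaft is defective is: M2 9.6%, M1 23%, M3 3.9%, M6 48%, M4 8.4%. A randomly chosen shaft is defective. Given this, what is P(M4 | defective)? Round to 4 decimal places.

Prior × likelihood for each hypothesis:
  M2: 0.0775 × 0.096 = 0.00744
  M1: 0.0525 × 0.23 = 0.012075
  M3: 0.05 × 0.039 = 0.00195
  M6: 0.54 × 0.48 = 0.2592
  M4: 0.28 × 0.084 = 0.02352
Total = 0.304185.
P(M4 | evidence) = 0.02352 / 0.304185 ≈ 0.0773.

0.0773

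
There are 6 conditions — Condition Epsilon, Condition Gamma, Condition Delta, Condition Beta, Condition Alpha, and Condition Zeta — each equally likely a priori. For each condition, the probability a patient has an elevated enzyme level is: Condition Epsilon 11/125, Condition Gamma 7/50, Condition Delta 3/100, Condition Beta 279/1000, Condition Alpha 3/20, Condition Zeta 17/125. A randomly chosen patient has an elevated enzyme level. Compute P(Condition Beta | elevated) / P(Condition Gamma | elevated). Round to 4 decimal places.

1.9929

With a uniform prior (1/6 each), posterior ∝ likelihood:
  Condition Epsilon: 0.088
  Condition Gamma: 0.14
  Condition Delta: 0.03
  Condition Beta: 0.279
  Condition Alpha: 0.15
  Condition Zeta: 0.136
Total = 0.823.
The ratio is 0.279 / 0.14 (the normalizer cancels) = 1.9929.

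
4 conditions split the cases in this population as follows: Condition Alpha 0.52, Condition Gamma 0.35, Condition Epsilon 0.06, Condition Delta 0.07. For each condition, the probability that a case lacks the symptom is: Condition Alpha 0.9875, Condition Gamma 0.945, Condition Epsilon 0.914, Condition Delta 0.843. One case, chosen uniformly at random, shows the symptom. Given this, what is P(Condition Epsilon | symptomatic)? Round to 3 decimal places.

Taking complements, P(symptomatic | each) = Condition Alpha 0.0125, Condition Gamma 0.055, Condition Epsilon 0.086, Condition Delta 0.157.
By Bayes' rule, posterior ∝ prior × likelihood:
  Condition Alpha: 0.52 × 0.0125 = 0.0065
  Condition Gamma: 0.35 × 0.055 = 0.01925
  Condition Epsilon: 0.06 × 0.086 = 0.00516
  Condition Delta: 0.07 × 0.157 = 0.01099
Total = 0.0419.
P(Condition Epsilon | evidence) = 0.00516 / 0.0419 ≈ 0.123.

0.123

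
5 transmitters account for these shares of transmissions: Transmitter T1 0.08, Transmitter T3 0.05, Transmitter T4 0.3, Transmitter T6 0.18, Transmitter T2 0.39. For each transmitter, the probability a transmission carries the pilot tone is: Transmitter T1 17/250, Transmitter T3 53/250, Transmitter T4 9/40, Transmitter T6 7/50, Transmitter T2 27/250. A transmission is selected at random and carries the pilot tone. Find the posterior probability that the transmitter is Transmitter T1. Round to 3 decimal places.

Compute prior × likelihood for every hypothesis:
  Transmitter T1: 0.08 × 0.068 = 0.00544
  Transmitter T3: 0.05 × 0.212 = 0.0106
  Transmitter T4: 0.3 × 0.225 = 0.0675
  Transmitter T6: 0.18 × 0.14 = 0.0252
  Transmitter T2: 0.39 × 0.108 = 0.04212
Sum = 0.15086.
P(Transmitter T1 | evidence) = 0.00544 / 0.15086 ≈ 0.036.

0.036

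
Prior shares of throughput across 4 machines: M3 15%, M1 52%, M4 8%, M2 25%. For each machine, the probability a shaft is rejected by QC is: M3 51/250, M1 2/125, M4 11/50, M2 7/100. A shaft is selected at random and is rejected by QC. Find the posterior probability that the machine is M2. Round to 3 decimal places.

0.236

Unnormalized posteriors (prior × likelihood):
  M3: 0.15 × 0.204 = 0.0306
  M1: 0.52 × 0.016 = 0.00832
  M4: 0.08 × 0.22 = 0.0176
  M2: 0.25 × 0.07 = 0.0175
Total = 0.07402.
P(M2 | evidence) = 0.0175 / 0.07402 ≈ 0.236.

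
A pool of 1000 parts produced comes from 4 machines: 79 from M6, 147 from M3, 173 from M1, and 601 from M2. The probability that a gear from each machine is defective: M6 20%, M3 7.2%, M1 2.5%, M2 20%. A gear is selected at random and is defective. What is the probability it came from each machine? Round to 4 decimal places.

M6 0.1047, M3 0.0701, M1 0.0287, M2 0.7965

Prior × likelihood for each hypothesis:
  M6: 0.079 × 0.2 = 0.0158
  M3: 0.147 × 0.072 = 0.010584
  M1: 0.173 × 0.025 = 0.004325
  M2: 0.601 × 0.2 = 0.1202
Sum = 0.150909.
P(M6 | defective) = 0.0158/0.150909 ≈ 0.1047
P(M3 | defective) = 0.010584/0.150909 ≈ 0.0701
P(M1 | defective) = 0.004325/0.150909 ≈ 0.0287
P(M2 | defective) = 0.1202/0.150909 ≈ 0.7965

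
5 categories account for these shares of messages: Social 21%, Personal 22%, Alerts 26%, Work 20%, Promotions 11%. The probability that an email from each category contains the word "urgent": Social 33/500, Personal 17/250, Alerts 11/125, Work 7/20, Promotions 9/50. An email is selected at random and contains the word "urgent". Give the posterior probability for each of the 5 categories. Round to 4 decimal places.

Social 0.0980, Personal 0.1057, Alerts 0.1617, Work 0.4947, Promotions 0.1399

Prior × likelihood for each hypothesis:
  Social: 0.21 × 0.066 = 0.01386
  Personal: 0.22 × 0.068 = 0.01496
  Alerts: 0.26 × 0.088 = 0.02288
  Work: 0.2 × 0.35 = 0.07
  Promotions: 0.11 × 0.18 = 0.0198
Normalizing constant = 0.1415.
P(Social | urgent-flag) = 0.01386/0.1415 ≈ 0.0980
P(Personal | urgent-flag) = 0.01496/0.1415 ≈ 0.1057
P(Alerts | urgent-flag) = 0.02288/0.1415 ≈ 0.1617
P(Work | urgent-flag) = 0.07/0.1415 ≈ 0.4947
P(Promotions | urgent-flag) = 0.0198/0.1415 ≈ 0.1399
(Check: 0.0980+0.1057+0.1617+0.4947+0.1399 = 1.0000.)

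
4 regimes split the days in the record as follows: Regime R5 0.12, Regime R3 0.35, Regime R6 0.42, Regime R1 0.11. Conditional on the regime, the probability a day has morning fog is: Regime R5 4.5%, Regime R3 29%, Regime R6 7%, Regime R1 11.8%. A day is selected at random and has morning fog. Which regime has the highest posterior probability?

Compute prior × likelihood for every hypothesis:
  Regime R5: 0.12 × 0.045 = 0.0054
  Regime R3: 0.35 × 0.29 = 0.1015
  Regime R6: 0.42 × 0.07 = 0.0294
  Regime R1: 0.11 × 0.118 = 0.01298
Normalizing constant = 0.14928.
Largest term belongs to Regime R3, so Regime R3 is most probable.

Regime R3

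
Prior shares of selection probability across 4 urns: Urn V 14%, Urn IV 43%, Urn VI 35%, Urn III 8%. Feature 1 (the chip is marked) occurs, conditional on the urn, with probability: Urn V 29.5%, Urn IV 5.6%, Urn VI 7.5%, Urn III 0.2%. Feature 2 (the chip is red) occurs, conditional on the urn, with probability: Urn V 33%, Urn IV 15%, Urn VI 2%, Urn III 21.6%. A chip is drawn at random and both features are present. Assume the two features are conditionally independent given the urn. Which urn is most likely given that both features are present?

By Bayes' rule, posterior ∝ prior × likelihood:
  Urn V: 0.14 × 0.295 × 0.33 = 0.013629
  Urn IV: 0.43 × 0.056 × 0.15 = 0.003612
  Urn VI: 0.35 × 0.075 × 0.02 = 0.000525
  Urn III: 0.08 × 0.002 × 0.216 = 0.00003456
Sum = 0.01780056.
Largest term belongs to Urn V, so Urn V is most probable.

Urn V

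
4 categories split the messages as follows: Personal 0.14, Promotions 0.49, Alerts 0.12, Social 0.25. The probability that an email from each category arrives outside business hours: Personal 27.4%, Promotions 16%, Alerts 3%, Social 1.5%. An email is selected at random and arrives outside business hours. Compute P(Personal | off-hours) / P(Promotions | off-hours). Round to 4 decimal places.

Prior × likelihood for each hypothesis:
  Personal: 0.14 × 0.274 = 0.03836
  Promotions: 0.49 × 0.16 = 0.0784
  Alerts: 0.12 × 0.03 = 0.0036
  Social: 0.25 × 0.015 = 0.00375
Normalizing constant = 0.12411.
The ratio is 0.03836 / 0.0784 (the normalizer cancels) = 0.4893.

0.4893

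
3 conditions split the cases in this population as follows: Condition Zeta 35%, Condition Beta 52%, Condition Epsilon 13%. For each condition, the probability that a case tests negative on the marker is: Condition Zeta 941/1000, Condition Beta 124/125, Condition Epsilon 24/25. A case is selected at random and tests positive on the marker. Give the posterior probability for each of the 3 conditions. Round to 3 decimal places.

Condition Zeta 0.688, Condition Beta 0.139, Condition Epsilon 0.173

Taking complements, P(marker-positive | each) = Condition Zeta 0.059, Condition Beta 0.008, Condition Epsilon 0.04.
Compute prior × likelihood for every hypothesis:
  Condition Zeta: 0.35 × 0.059 = 0.02065
  Condition Beta: 0.52 × 0.008 = 0.00416
  Condition Epsilon: 0.13 × 0.04 = 0.0052
Normalizing constant = 0.03001.
P(Condition Zeta | marker-positive) = 0.02065/0.03001 ≈ 0.688
P(Condition Beta | marker-positive) = 0.00416/0.03001 ≈ 0.139
P(Condition Epsilon | marker-positive) = 0.0052/0.03001 ≈ 0.173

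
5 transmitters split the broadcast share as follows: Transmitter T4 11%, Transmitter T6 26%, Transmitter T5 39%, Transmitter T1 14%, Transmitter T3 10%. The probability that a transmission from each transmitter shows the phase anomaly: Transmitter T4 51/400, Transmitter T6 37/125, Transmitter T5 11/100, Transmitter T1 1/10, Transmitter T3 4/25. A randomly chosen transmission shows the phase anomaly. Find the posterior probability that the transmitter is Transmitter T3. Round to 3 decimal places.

By Bayes' rule, posterior ∝ prior × likelihood:
  Transmitter T4: 0.11 × 0.1275 = 0.014025
  Transmitter T6: 0.26 × 0.296 = 0.07696
  Transmitter T5: 0.39 × 0.11 = 0.0429
  Transmitter T1: 0.14 × 0.1 = 0.014
  Transmitter T3: 0.1 × 0.16 = 0.016
Total = 0.163885.
P(Transmitter T3 | evidence) = 0.016 / 0.163885 ≈ 0.098.

0.098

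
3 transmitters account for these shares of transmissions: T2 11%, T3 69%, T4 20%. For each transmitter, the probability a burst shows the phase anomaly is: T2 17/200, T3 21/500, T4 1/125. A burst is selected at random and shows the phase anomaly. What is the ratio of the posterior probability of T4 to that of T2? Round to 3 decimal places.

By Bayes' rule, posterior ∝ prior × likelihood:
  T2: 0.11 × 0.085 = 0.00935
  T3: 0.69 × 0.042 = 0.02898
  T4: 0.2 × 0.008 = 0.0016
Sum = 0.03993.
The ratio is 0.0016 / 0.00935 (the normalizer cancels) = 0.171.

0.171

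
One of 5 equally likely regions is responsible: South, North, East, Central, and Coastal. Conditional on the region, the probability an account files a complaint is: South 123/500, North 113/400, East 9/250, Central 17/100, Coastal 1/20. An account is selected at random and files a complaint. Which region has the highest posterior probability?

With a uniform prior (1/5 each), posterior ∝ likelihood:
  South: 0.246
  North: 0.2825
  East: 0.036
  Central: 0.17
  Coastal: 0.05
Sum = 0.7845.
Largest term belongs to North, so North is most probable.

North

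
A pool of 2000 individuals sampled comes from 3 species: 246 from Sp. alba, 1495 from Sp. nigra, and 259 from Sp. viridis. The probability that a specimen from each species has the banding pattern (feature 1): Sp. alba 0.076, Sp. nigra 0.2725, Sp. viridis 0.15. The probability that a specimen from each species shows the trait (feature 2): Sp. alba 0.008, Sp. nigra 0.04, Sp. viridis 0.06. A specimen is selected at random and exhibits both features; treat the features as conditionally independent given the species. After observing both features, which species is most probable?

Unnormalized posteriors (prior × likelihood):
  Sp. alba: 0.123 × 0.076 × 0.008 = 0.000074784
  Sp. nigra: 0.7475 × 0.2725 × 0.04 = 0.00814775
  Sp. viridis: 0.1295 × 0.15 × 0.06 = 0.0011655
Normalizing constant = 0.009388034.
Largest term belongs to Sp. nigra, so Sp. nigra is most probable.

Sp. nigra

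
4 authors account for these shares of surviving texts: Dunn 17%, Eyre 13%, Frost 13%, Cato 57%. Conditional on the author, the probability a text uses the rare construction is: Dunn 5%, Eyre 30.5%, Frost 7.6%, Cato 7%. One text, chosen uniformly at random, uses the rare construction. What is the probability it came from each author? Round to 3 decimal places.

Compute prior × likelihood for every hypothesis:
  Dunn: 0.17 × 0.05 = 0.0085
  Eyre: 0.13 × 0.305 = 0.03965
  Frost: 0.13 × 0.076 = 0.00988
  Cato: 0.57 × 0.07 = 0.0399
Total = 0.09793.
P(Dunn | rare-form) = 0.0085/0.09793 ≈ 0.087
P(Eyre | rare-form) = 0.03965/0.09793 ≈ 0.405
P(Frost | rare-form) = 0.00988/0.09793 ≈ 0.101
P(Cato | rare-form) = 0.0399/0.09793 ≈ 0.407

Dunn 0.087, Eyre 0.405, Frost 0.101, Cato 0.407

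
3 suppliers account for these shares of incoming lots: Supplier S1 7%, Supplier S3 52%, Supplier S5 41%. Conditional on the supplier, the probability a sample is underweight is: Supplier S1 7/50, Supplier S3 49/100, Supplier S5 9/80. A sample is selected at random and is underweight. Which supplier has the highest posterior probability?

Supplier S3

Compute prior × likelihood for every hypothesis:
  Supplier S1: 0.07 × 0.14 = 0.0098
  Supplier S3: 0.52 × 0.49 = 0.2548
  Supplier S5: 0.41 × 0.1125 = 0.046125
Sum = 0.310725.
Largest term belongs to Supplier S3, so Supplier S3 is most probable.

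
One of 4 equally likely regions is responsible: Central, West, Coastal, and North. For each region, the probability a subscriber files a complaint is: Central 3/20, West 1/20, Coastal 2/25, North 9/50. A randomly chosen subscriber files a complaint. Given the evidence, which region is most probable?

North

Since the prior is uniform, the posterior is proportional to the likelihood:
  Central: 0.15
  West: 0.05
  Coastal: 0.08
  North: 0.18
Total = 0.46.
Largest term belongs to North, so North is most probable.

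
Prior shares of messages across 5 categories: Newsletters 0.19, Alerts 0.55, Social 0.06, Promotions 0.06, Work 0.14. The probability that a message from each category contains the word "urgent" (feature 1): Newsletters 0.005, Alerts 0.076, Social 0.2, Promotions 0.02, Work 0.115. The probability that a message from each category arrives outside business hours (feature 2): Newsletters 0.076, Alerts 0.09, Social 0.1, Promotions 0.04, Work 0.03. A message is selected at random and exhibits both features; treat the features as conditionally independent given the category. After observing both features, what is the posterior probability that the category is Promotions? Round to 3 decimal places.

Unnormalized posteriors (prior × likelihood):
  Newsletters: 0.19 × 0.005 × 0.076 = 0.0000722
  Alerts: 0.55 × 0.076 × 0.09 = 0.003762
  Social: 0.06 × 0.2 × 0.1 = 0.0012
  Promotions: 0.06 × 0.02 × 0.04 = 0.000048
  Work: 0.14 × 0.115 × 0.03 = 0.000483
Normalizing constant = 0.0055652.
P(Promotions | evidence) = 0.000048 / 0.0055652 ≈ 0.009.

0.009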